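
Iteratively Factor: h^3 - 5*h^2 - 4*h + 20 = (h + 2)*(h^2 - 7*h + 10) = (h - 2)*(h + 2)*(h - 5)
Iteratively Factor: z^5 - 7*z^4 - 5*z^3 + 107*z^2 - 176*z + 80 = (z - 5)*(z^4 - 2*z^3 - 15*z^2 + 32*z - 16) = (z - 5)*(z - 4)*(z^3 + 2*z^2 - 7*z + 4) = (z - 5)*(z - 4)*(z - 1)*(z^2 + 3*z - 4) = (z - 5)*(z - 4)*(z - 1)^2*(z + 4)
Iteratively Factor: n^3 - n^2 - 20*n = (n - 5)*(n^2 + 4*n) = (n - 5)*(n + 4)*(n)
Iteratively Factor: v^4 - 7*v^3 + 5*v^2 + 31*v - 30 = (v - 1)*(v^3 - 6*v^2 - v + 30) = (v - 1)*(v + 2)*(v^2 - 8*v + 15) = (v - 3)*(v - 1)*(v + 2)*(v - 5)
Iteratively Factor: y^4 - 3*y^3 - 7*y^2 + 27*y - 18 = (y + 3)*(y^3 - 6*y^2 + 11*y - 6) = (y - 2)*(y + 3)*(y^2 - 4*y + 3) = (y - 2)*(y - 1)*(y + 3)*(y - 3)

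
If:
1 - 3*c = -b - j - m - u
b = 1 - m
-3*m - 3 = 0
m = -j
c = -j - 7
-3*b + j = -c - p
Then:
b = 2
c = -8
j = 1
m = -1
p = 13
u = -27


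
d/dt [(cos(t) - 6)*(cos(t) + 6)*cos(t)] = 3*(sin(t)^2 + 11)*sin(t)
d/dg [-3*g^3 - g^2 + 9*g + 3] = -9*g^2 - 2*g + 9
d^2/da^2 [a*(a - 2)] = 2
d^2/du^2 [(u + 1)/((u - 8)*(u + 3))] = 2*(u^3 + 3*u^2 + 57*u - 71)/(u^6 - 15*u^5 + 3*u^4 + 595*u^3 - 72*u^2 - 8640*u - 13824)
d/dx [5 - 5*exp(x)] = -5*exp(x)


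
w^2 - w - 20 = (w - 5)*(w + 4)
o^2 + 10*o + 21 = (o + 3)*(o + 7)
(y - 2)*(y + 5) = y^2 + 3*y - 10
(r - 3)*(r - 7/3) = r^2 - 16*r/3 + 7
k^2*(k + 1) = k^3 + k^2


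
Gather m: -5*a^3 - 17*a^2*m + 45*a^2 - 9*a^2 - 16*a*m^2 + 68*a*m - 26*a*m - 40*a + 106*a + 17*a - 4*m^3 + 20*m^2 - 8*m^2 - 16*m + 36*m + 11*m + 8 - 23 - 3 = -5*a^3 + 36*a^2 + 83*a - 4*m^3 + m^2*(12 - 16*a) + m*(-17*a^2 + 42*a + 31) - 18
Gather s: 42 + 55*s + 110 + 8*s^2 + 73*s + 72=8*s^2 + 128*s + 224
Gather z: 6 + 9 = 15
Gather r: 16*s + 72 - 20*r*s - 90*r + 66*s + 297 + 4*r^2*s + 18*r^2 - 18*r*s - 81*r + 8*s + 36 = r^2*(4*s + 18) + r*(-38*s - 171) + 90*s + 405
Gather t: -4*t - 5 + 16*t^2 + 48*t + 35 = 16*t^2 + 44*t + 30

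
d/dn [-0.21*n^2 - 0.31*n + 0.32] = -0.42*n - 0.31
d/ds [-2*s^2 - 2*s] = -4*s - 2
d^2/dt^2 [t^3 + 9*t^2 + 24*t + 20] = 6*t + 18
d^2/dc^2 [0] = 0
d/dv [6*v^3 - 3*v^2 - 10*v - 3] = 18*v^2 - 6*v - 10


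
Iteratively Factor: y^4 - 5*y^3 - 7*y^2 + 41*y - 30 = (y - 2)*(y^3 - 3*y^2 - 13*y + 15) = (y - 5)*(y - 2)*(y^2 + 2*y - 3) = (y - 5)*(y - 2)*(y - 1)*(y + 3)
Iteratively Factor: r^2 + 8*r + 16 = (r + 4)*(r + 4)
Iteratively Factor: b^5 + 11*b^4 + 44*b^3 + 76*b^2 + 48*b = (b + 2)*(b^4 + 9*b^3 + 26*b^2 + 24*b) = b*(b + 2)*(b^3 + 9*b^2 + 26*b + 24) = b*(b + 2)*(b + 4)*(b^2 + 5*b + 6) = b*(b + 2)^2*(b + 4)*(b + 3)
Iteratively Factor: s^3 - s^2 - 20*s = (s)*(s^2 - s - 20) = s*(s + 4)*(s - 5)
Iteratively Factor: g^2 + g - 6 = (g - 2)*(g + 3)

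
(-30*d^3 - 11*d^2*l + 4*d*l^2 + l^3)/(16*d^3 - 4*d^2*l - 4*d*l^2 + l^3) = (-15*d^2 + 2*d*l + l^2)/(8*d^2 - 6*d*l + l^2)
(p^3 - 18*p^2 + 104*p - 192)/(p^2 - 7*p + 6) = (p^2 - 12*p + 32)/(p - 1)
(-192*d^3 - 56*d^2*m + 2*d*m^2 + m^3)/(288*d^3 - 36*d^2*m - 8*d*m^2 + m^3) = (-4*d - m)/(6*d - m)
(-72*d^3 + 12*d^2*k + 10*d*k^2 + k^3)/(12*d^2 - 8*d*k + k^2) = (-36*d^2 - 12*d*k - k^2)/(6*d - k)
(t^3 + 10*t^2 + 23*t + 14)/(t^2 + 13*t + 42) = (t^2 + 3*t + 2)/(t + 6)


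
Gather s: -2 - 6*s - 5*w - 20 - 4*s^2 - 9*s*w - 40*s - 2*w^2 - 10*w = -4*s^2 + s*(-9*w - 46) - 2*w^2 - 15*w - 22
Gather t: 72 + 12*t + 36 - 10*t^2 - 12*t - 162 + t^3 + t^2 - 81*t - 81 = t^3 - 9*t^2 - 81*t - 135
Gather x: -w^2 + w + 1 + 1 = -w^2 + w + 2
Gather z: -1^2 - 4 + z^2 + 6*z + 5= z^2 + 6*z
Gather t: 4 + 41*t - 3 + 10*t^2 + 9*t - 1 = 10*t^2 + 50*t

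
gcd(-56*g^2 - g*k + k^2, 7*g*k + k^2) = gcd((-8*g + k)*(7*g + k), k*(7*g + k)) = 7*g + k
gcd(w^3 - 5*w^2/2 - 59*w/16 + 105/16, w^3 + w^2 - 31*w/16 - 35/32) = w^2 + w/2 - 35/16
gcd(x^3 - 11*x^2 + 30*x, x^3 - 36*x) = x^2 - 6*x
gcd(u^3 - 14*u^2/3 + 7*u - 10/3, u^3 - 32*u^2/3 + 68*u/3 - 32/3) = u - 2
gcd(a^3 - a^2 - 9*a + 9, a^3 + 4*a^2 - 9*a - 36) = a^2 - 9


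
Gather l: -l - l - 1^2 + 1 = -2*l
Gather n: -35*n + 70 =70 - 35*n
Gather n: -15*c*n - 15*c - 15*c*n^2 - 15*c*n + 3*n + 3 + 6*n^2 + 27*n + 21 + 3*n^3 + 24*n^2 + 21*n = -15*c + 3*n^3 + n^2*(30 - 15*c) + n*(51 - 30*c) + 24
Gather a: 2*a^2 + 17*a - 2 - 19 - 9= 2*a^2 + 17*a - 30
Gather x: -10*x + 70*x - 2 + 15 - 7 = 60*x + 6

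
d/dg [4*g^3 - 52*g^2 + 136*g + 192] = 12*g^2 - 104*g + 136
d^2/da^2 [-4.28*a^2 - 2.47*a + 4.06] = -8.56000000000000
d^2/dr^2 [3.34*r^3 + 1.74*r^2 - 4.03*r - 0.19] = 20.04*r + 3.48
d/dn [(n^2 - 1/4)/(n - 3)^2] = -6*n/(n - 3)^3 + 1/(2*(n - 3)^3)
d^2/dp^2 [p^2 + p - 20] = 2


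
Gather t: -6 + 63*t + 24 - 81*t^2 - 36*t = -81*t^2 + 27*t + 18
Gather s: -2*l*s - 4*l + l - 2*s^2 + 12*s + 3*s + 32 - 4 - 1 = -3*l - 2*s^2 + s*(15 - 2*l) + 27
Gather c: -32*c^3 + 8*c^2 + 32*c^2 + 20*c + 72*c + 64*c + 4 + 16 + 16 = -32*c^3 + 40*c^2 + 156*c + 36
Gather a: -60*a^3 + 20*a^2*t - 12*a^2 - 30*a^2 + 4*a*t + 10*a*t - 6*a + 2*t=-60*a^3 + a^2*(20*t - 42) + a*(14*t - 6) + 2*t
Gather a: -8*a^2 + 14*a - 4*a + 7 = -8*a^2 + 10*a + 7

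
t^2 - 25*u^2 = (t - 5*u)*(t + 5*u)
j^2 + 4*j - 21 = (j - 3)*(j + 7)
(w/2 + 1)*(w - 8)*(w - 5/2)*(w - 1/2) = w^4/2 - 9*w^3/2 + 13*w^2/8 + 81*w/4 - 10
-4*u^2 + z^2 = (-2*u + z)*(2*u + z)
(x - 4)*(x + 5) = x^2 + x - 20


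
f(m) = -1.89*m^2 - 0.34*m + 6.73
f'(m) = -3.78*m - 0.34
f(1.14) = 3.89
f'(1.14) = -4.65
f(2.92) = -10.38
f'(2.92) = -11.38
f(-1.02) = 5.11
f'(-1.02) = 3.52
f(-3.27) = -12.37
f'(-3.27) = 12.02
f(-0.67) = 6.11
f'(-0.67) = 2.19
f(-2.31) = -2.57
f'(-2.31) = 8.39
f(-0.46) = 6.49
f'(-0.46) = 1.40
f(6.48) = -74.84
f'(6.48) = -24.83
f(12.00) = -269.51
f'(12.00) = -45.70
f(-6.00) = -59.27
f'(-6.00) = 22.34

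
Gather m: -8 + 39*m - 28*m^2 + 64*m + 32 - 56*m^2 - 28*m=-84*m^2 + 75*m + 24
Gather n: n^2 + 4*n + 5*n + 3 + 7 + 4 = n^2 + 9*n + 14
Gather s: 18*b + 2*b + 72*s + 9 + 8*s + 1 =20*b + 80*s + 10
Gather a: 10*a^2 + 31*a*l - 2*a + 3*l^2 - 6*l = 10*a^2 + a*(31*l - 2) + 3*l^2 - 6*l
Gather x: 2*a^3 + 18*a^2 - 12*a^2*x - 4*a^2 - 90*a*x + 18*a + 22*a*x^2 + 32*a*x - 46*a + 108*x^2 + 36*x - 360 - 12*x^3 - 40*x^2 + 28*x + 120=2*a^3 + 14*a^2 - 28*a - 12*x^3 + x^2*(22*a + 68) + x*(-12*a^2 - 58*a + 64) - 240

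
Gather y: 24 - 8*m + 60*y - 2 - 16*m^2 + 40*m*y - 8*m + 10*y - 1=-16*m^2 - 16*m + y*(40*m + 70) + 21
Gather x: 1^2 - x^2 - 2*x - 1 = -x^2 - 2*x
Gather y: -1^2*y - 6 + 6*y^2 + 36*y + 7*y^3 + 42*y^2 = 7*y^3 + 48*y^2 + 35*y - 6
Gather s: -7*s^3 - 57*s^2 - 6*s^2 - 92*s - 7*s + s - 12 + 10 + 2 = -7*s^3 - 63*s^2 - 98*s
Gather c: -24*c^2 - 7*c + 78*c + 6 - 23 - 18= -24*c^2 + 71*c - 35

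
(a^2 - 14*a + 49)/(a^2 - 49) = (a - 7)/(a + 7)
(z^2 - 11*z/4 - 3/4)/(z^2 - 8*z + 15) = (z + 1/4)/(z - 5)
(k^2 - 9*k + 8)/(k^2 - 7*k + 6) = (k - 8)/(k - 6)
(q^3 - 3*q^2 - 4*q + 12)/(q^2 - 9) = (q^2 - 4)/(q + 3)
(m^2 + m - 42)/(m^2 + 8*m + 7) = (m - 6)/(m + 1)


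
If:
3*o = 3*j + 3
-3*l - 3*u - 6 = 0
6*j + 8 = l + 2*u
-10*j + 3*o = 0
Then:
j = 3/7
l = -102/7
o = 10/7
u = 88/7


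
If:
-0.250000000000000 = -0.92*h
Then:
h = 0.27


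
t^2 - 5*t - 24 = (t - 8)*(t + 3)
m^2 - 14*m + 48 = (m - 8)*(m - 6)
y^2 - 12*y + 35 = (y - 7)*(y - 5)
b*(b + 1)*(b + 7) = b^3 + 8*b^2 + 7*b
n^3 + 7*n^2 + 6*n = n*(n + 1)*(n + 6)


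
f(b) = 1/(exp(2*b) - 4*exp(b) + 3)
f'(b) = (-2*exp(2*b) + 4*exp(b))/(exp(2*b) - 4*exp(b) + 3)^2 = 2*(2 - exp(b))*exp(b)/(exp(2*b) - 4*exp(b) + 3)^2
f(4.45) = 0.00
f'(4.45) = -0.00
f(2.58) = 0.01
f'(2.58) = -0.02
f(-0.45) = 1.17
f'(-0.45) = 2.37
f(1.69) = 0.09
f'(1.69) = -0.32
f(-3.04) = 0.36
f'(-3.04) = 0.02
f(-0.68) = 0.81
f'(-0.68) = 1.00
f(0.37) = -1.44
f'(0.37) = 3.31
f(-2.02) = 0.40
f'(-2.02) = 0.08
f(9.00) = 0.00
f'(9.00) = 0.00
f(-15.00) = 0.33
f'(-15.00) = 0.00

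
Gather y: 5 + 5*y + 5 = 5*y + 10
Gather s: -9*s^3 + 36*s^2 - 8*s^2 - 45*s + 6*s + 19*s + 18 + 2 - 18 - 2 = -9*s^3 + 28*s^2 - 20*s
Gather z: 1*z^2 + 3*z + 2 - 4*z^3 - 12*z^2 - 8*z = -4*z^3 - 11*z^2 - 5*z + 2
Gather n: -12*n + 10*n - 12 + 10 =-2*n - 2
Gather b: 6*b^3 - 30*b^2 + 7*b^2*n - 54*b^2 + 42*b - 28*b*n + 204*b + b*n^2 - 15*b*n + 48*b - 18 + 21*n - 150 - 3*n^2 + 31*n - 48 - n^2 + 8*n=6*b^3 + b^2*(7*n - 84) + b*(n^2 - 43*n + 294) - 4*n^2 + 60*n - 216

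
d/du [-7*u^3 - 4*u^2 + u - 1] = -21*u^2 - 8*u + 1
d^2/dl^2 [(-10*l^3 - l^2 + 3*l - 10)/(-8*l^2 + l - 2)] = 4*(-167*l^3 + 906*l^2 + 12*l - 76)/(512*l^6 - 192*l^5 + 408*l^4 - 97*l^3 + 102*l^2 - 12*l + 8)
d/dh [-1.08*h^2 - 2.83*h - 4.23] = -2.16*h - 2.83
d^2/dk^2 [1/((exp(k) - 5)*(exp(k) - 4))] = (4*exp(3*k) - 27*exp(2*k) + exp(k) + 180)*exp(k)/(exp(6*k) - 27*exp(5*k) + 303*exp(4*k) - 1809*exp(3*k) + 6060*exp(2*k) - 10800*exp(k) + 8000)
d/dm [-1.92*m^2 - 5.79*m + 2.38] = -3.84*m - 5.79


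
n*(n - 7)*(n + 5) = n^3 - 2*n^2 - 35*n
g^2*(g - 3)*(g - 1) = g^4 - 4*g^3 + 3*g^2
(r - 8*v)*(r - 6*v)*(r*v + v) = r^3*v - 14*r^2*v^2 + r^2*v + 48*r*v^3 - 14*r*v^2 + 48*v^3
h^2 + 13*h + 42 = (h + 6)*(h + 7)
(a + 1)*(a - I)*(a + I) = a^3 + a^2 + a + 1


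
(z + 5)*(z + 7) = z^2 + 12*z + 35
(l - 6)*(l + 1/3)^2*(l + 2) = l^4 - 10*l^3/3 - 131*l^2/9 - 76*l/9 - 4/3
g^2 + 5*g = g*(g + 5)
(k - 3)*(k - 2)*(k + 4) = k^3 - k^2 - 14*k + 24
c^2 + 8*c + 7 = (c + 1)*(c + 7)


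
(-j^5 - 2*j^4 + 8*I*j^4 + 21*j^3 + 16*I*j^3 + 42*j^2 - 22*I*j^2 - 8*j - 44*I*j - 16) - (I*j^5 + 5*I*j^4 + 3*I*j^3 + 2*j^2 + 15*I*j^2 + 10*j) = -j^5 - I*j^5 - 2*j^4 + 3*I*j^4 + 21*j^3 + 13*I*j^3 + 40*j^2 - 37*I*j^2 - 18*j - 44*I*j - 16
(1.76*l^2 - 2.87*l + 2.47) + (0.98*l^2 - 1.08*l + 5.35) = 2.74*l^2 - 3.95*l + 7.82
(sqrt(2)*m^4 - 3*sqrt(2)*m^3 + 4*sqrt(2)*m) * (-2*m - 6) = -2*sqrt(2)*m^5 + 18*sqrt(2)*m^3 - 8*sqrt(2)*m^2 - 24*sqrt(2)*m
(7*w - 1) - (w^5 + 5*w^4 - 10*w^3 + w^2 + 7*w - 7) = -w^5 - 5*w^4 + 10*w^3 - w^2 + 6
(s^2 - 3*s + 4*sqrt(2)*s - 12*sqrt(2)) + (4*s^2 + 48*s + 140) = 5*s^2 + 4*sqrt(2)*s + 45*s - 12*sqrt(2) + 140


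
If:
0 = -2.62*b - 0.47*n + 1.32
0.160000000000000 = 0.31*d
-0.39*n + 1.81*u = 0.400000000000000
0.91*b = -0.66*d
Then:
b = -0.37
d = 0.52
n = 4.90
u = 1.28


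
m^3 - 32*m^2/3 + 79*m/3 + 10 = (m - 6)*(m - 5)*(m + 1/3)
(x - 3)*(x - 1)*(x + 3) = x^3 - x^2 - 9*x + 9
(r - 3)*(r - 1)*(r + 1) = r^3 - 3*r^2 - r + 3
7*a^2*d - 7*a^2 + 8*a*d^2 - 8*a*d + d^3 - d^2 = (a + d)*(7*a + d)*(d - 1)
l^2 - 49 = (l - 7)*(l + 7)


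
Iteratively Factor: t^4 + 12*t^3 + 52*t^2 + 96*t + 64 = (t + 2)*(t^3 + 10*t^2 + 32*t + 32) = (t + 2)*(t + 4)*(t^2 + 6*t + 8) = (t + 2)*(t + 4)^2*(t + 2)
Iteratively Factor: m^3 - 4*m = (m)*(m^2 - 4) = m*(m - 2)*(m + 2)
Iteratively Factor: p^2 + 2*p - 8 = (p + 4)*(p - 2)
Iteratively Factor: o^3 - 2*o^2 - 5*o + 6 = (o - 1)*(o^2 - o - 6) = (o - 1)*(o + 2)*(o - 3)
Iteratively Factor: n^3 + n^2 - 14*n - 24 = (n + 3)*(n^2 - 2*n - 8) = (n - 4)*(n + 3)*(n + 2)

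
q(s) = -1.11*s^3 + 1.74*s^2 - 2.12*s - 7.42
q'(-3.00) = -42.53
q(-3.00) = 44.57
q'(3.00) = -21.65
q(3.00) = -28.09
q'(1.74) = -6.15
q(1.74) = -11.69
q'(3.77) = -36.33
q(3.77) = -50.16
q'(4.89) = -64.73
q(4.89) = -105.97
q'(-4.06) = -71.14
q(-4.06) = 104.15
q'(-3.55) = -56.44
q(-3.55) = 71.69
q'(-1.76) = -18.56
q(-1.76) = 7.75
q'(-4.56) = -87.23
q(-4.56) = 143.68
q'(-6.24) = -153.50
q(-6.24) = 343.26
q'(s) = -3.33*s^2 + 3.48*s - 2.12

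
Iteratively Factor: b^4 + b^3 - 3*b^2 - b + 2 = (b + 1)*(b^3 - 3*b + 2) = (b + 1)*(b + 2)*(b^2 - 2*b + 1) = (b - 1)*(b + 1)*(b + 2)*(b - 1)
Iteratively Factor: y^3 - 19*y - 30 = (y + 2)*(y^2 - 2*y - 15) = (y - 5)*(y + 2)*(y + 3)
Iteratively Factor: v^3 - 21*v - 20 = (v + 1)*(v^2 - v - 20) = (v + 1)*(v + 4)*(v - 5)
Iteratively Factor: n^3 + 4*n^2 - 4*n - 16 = (n - 2)*(n^2 + 6*n + 8) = (n - 2)*(n + 2)*(n + 4)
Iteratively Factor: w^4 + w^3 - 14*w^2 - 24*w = (w)*(w^3 + w^2 - 14*w - 24) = w*(w + 2)*(w^2 - w - 12) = w*(w + 2)*(w + 3)*(w - 4)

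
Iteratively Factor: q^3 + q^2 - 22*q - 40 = (q - 5)*(q^2 + 6*q + 8) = (q - 5)*(q + 4)*(q + 2)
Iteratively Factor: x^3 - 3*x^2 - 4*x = (x)*(x^2 - 3*x - 4) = x*(x + 1)*(x - 4)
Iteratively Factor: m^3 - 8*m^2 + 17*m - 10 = (m - 1)*(m^2 - 7*m + 10) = (m - 5)*(m - 1)*(m - 2)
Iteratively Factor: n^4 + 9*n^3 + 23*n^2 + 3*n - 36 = (n - 1)*(n^3 + 10*n^2 + 33*n + 36) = (n - 1)*(n + 3)*(n^2 + 7*n + 12) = (n - 1)*(n + 3)^2*(n + 4)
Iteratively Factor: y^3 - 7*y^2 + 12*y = (y - 4)*(y^2 - 3*y) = (y - 4)*(y - 3)*(y)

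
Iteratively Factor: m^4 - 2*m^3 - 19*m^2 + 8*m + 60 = (m + 2)*(m^3 - 4*m^2 - 11*m + 30) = (m - 2)*(m + 2)*(m^2 - 2*m - 15) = (m - 5)*(m - 2)*(m + 2)*(m + 3)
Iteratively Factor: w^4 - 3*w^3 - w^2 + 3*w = (w)*(w^3 - 3*w^2 - w + 3) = w*(w + 1)*(w^2 - 4*w + 3) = w*(w - 3)*(w + 1)*(w - 1)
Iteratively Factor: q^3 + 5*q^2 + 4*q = (q + 4)*(q^2 + q) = (q + 1)*(q + 4)*(q)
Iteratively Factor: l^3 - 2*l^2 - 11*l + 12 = (l - 4)*(l^2 + 2*l - 3) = (l - 4)*(l - 1)*(l + 3)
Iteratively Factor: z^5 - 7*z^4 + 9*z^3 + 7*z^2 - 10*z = (z - 1)*(z^4 - 6*z^3 + 3*z^2 + 10*z) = (z - 1)*(z + 1)*(z^3 - 7*z^2 + 10*z) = (z - 2)*(z - 1)*(z + 1)*(z^2 - 5*z) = (z - 5)*(z - 2)*(z - 1)*(z + 1)*(z)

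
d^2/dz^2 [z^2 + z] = 2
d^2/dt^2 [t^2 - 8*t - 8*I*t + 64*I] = 2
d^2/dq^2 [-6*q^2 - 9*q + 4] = -12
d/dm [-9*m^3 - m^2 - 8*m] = -27*m^2 - 2*m - 8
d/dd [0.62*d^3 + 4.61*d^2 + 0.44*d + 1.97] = 1.86*d^2 + 9.22*d + 0.44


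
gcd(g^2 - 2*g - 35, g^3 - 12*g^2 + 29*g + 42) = g - 7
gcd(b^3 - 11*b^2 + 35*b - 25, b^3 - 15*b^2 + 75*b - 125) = b^2 - 10*b + 25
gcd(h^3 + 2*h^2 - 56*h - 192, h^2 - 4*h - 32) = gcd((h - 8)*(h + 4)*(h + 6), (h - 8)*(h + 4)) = h^2 - 4*h - 32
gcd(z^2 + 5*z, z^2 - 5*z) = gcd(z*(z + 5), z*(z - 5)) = z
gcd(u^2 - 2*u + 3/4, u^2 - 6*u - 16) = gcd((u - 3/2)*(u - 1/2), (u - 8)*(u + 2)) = 1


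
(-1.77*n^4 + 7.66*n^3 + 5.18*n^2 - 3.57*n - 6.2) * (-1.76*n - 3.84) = 3.1152*n^5 - 6.6848*n^4 - 38.5312*n^3 - 13.608*n^2 + 24.6208*n + 23.808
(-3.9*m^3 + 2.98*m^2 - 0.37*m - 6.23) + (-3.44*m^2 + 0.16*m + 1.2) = -3.9*m^3 - 0.46*m^2 - 0.21*m - 5.03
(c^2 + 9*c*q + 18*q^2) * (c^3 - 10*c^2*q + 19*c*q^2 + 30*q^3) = c^5 - c^4*q - 53*c^3*q^2 + 21*c^2*q^3 + 612*c*q^4 + 540*q^5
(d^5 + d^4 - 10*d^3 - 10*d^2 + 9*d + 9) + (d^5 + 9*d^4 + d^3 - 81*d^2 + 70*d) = 2*d^5 + 10*d^4 - 9*d^3 - 91*d^2 + 79*d + 9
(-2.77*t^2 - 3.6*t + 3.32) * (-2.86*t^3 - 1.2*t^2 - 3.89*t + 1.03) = 7.9222*t^5 + 13.62*t^4 + 5.6001*t^3 + 7.1669*t^2 - 16.6228*t + 3.4196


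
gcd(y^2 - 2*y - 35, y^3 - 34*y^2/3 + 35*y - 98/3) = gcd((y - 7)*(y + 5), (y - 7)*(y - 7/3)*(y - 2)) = y - 7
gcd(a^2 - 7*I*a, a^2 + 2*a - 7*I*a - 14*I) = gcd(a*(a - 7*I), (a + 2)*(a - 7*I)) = a - 7*I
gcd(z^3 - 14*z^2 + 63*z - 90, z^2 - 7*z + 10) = z - 5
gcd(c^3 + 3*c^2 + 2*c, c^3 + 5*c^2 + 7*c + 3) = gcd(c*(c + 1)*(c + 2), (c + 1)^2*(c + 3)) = c + 1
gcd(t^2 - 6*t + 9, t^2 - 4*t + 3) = t - 3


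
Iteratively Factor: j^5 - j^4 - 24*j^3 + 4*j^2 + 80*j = (j + 2)*(j^4 - 3*j^3 - 18*j^2 + 40*j) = (j - 5)*(j + 2)*(j^3 + 2*j^2 - 8*j) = (j - 5)*(j + 2)*(j + 4)*(j^2 - 2*j) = j*(j - 5)*(j + 2)*(j + 4)*(j - 2)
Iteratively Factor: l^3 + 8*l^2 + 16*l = (l + 4)*(l^2 + 4*l) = (l + 4)^2*(l)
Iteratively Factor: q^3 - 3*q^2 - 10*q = (q)*(q^2 - 3*q - 10) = q*(q + 2)*(q - 5)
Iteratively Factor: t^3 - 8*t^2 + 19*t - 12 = (t - 1)*(t^2 - 7*t + 12) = (t - 3)*(t - 1)*(t - 4)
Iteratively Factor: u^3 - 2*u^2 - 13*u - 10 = (u + 1)*(u^2 - 3*u - 10) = (u + 1)*(u + 2)*(u - 5)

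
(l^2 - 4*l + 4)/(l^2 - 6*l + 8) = (l - 2)/(l - 4)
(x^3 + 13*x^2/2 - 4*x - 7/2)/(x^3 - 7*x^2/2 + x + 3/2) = (x + 7)/(x - 3)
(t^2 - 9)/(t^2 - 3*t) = (t + 3)/t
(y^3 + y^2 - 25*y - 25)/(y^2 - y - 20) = (y^2 + 6*y + 5)/(y + 4)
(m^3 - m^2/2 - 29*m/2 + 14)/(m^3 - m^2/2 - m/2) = (2*m^2 + m - 28)/(m*(2*m + 1))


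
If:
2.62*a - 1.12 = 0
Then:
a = 0.43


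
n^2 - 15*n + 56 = (n - 8)*(n - 7)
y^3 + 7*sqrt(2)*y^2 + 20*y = y*(y + 2*sqrt(2))*(y + 5*sqrt(2))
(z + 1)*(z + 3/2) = z^2 + 5*z/2 + 3/2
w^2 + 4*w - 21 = (w - 3)*(w + 7)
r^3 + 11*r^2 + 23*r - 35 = (r - 1)*(r + 5)*(r + 7)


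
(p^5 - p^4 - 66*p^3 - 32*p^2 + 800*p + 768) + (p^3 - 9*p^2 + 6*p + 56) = p^5 - p^4 - 65*p^3 - 41*p^2 + 806*p + 824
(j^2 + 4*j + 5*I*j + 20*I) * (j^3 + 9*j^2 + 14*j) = j^5 + 13*j^4 + 5*I*j^4 + 50*j^3 + 65*I*j^3 + 56*j^2 + 250*I*j^2 + 280*I*j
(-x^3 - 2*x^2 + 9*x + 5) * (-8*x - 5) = 8*x^4 + 21*x^3 - 62*x^2 - 85*x - 25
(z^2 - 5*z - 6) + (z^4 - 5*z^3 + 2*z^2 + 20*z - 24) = z^4 - 5*z^3 + 3*z^2 + 15*z - 30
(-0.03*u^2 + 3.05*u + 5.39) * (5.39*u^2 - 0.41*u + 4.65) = -0.1617*u^4 + 16.4518*u^3 + 27.6621*u^2 + 11.9726*u + 25.0635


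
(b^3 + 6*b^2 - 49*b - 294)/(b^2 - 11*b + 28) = (b^2 + 13*b + 42)/(b - 4)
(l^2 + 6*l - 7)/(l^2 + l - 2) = (l + 7)/(l + 2)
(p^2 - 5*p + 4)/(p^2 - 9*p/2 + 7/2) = 2*(p - 4)/(2*p - 7)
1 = 1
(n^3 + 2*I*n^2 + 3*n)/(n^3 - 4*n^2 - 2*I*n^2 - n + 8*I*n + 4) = n*(n + 3*I)/(n^2 - n*(4 + I) + 4*I)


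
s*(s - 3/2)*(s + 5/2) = s^3 + s^2 - 15*s/4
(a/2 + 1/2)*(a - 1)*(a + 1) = a^3/2 + a^2/2 - a/2 - 1/2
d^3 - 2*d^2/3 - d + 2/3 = (d - 1)*(d - 2/3)*(d + 1)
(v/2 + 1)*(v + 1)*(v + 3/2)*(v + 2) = v^4/2 + 13*v^3/4 + 31*v^2/4 + 8*v + 3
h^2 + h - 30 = (h - 5)*(h + 6)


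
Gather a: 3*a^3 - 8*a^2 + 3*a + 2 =3*a^3 - 8*a^2 + 3*a + 2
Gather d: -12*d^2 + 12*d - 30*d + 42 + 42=-12*d^2 - 18*d + 84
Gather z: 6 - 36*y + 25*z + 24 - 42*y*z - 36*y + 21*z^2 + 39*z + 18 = -72*y + 21*z^2 + z*(64 - 42*y) + 48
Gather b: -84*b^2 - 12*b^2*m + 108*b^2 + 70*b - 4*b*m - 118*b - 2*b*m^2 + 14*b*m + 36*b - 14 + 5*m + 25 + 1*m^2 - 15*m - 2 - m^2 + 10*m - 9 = b^2*(24 - 12*m) + b*(-2*m^2 + 10*m - 12)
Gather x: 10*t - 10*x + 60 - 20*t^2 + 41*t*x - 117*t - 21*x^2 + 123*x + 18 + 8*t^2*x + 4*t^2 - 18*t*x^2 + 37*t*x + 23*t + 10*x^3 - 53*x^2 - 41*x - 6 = -16*t^2 - 84*t + 10*x^3 + x^2*(-18*t - 74) + x*(8*t^2 + 78*t + 72) + 72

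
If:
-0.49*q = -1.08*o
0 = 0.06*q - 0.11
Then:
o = 0.83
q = 1.83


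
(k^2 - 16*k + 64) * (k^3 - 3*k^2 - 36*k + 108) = k^5 - 19*k^4 + 76*k^3 + 492*k^2 - 4032*k + 6912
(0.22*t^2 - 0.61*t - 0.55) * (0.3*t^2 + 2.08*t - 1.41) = 0.066*t^4 + 0.2746*t^3 - 1.744*t^2 - 0.2839*t + 0.7755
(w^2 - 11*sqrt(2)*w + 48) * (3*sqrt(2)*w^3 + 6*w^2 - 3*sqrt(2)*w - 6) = 3*sqrt(2)*w^5 - 60*w^4 + 75*sqrt(2)*w^3 + 348*w^2 - 78*sqrt(2)*w - 288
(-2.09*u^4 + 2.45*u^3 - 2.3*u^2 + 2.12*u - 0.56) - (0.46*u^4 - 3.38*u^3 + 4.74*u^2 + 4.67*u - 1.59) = -2.55*u^4 + 5.83*u^3 - 7.04*u^2 - 2.55*u + 1.03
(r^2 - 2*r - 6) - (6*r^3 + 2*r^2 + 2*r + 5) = -6*r^3 - r^2 - 4*r - 11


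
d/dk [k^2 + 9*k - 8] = 2*k + 9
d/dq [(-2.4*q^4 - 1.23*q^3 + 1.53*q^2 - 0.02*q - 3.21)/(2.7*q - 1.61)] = (-19.44*q^4 + 8.814*q^3 + 10.0719*q^2 - 4.9266*q + 8.6992)/(7.29*q^2 - 8.694*q + 2.5921)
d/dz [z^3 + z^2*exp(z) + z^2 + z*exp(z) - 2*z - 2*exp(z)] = z^2*exp(z) + 3*z^2 + 3*z*exp(z) + 2*z - exp(z) - 2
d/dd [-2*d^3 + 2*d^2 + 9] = 2*d*(2 - 3*d)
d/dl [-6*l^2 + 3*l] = 3 - 12*l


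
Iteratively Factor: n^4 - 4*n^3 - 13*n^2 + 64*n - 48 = (n - 1)*(n^3 - 3*n^2 - 16*n + 48) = (n - 4)*(n - 1)*(n^2 + n - 12) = (n - 4)*(n - 1)*(n + 4)*(n - 3)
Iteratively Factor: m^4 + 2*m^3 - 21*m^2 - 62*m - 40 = (m + 1)*(m^3 + m^2 - 22*m - 40) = (m - 5)*(m + 1)*(m^2 + 6*m + 8) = (m - 5)*(m + 1)*(m + 4)*(m + 2)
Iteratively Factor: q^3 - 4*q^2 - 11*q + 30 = (q + 3)*(q^2 - 7*q + 10) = (q - 5)*(q + 3)*(q - 2)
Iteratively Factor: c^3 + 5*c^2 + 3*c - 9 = (c + 3)*(c^2 + 2*c - 3) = (c + 3)^2*(c - 1)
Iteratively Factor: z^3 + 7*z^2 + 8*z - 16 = (z + 4)*(z^2 + 3*z - 4) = (z + 4)^2*(z - 1)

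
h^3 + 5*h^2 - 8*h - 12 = (h - 2)*(h + 1)*(h + 6)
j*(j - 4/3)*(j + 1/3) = j^3 - j^2 - 4*j/9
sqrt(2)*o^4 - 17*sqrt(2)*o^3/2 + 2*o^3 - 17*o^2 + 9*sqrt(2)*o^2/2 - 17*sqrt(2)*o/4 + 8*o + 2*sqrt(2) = (o - 8)*(o - 1/2)*(o + sqrt(2)/2)*(sqrt(2)*o + 1)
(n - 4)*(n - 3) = n^2 - 7*n + 12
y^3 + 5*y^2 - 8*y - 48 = (y - 3)*(y + 4)^2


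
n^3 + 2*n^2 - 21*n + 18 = (n - 3)*(n - 1)*(n + 6)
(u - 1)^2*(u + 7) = u^3 + 5*u^2 - 13*u + 7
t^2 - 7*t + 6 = (t - 6)*(t - 1)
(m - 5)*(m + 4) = m^2 - m - 20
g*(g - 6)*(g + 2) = g^3 - 4*g^2 - 12*g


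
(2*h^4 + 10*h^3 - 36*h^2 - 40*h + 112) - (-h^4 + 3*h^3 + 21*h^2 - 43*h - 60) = 3*h^4 + 7*h^3 - 57*h^2 + 3*h + 172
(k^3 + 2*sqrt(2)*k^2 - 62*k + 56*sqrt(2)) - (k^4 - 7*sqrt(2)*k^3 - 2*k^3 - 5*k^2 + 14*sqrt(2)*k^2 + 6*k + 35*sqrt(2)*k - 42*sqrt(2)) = -k^4 + 3*k^3 + 7*sqrt(2)*k^3 - 12*sqrt(2)*k^2 + 5*k^2 - 68*k - 35*sqrt(2)*k + 98*sqrt(2)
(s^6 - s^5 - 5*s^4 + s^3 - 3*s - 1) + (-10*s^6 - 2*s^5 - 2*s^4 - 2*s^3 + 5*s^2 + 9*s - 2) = -9*s^6 - 3*s^5 - 7*s^4 - s^3 + 5*s^2 + 6*s - 3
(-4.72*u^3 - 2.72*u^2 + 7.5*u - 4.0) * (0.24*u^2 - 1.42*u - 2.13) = -1.1328*u^5 + 6.0496*u^4 + 15.716*u^3 - 5.8164*u^2 - 10.295*u + 8.52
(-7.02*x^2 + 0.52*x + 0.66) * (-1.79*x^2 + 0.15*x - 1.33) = 12.5658*x^4 - 1.9838*x^3 + 8.2332*x^2 - 0.5926*x - 0.8778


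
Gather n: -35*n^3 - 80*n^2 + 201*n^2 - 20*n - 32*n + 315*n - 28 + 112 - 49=-35*n^3 + 121*n^2 + 263*n + 35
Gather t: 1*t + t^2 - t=t^2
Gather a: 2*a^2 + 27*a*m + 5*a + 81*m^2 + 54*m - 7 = 2*a^2 + a*(27*m + 5) + 81*m^2 + 54*m - 7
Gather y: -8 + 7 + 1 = 0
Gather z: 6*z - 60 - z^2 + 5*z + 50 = -z^2 + 11*z - 10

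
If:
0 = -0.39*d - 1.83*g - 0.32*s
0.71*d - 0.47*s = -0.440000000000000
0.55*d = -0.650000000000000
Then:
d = -1.18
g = 0.40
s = -0.85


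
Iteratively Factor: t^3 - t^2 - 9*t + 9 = (t + 3)*(t^2 - 4*t + 3) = (t - 3)*(t + 3)*(t - 1)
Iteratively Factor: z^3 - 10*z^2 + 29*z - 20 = (z - 4)*(z^2 - 6*z + 5) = (z - 4)*(z - 1)*(z - 5)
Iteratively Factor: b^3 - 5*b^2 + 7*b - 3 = (b - 3)*(b^2 - 2*b + 1) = (b - 3)*(b - 1)*(b - 1)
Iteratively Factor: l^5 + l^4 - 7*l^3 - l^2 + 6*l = (l)*(l^4 + l^3 - 7*l^2 - l + 6) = l*(l + 1)*(l^3 - 7*l + 6) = l*(l + 1)*(l + 3)*(l^2 - 3*l + 2) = l*(l - 1)*(l + 1)*(l + 3)*(l - 2)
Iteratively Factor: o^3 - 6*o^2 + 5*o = (o - 5)*(o^2 - o) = o*(o - 5)*(o - 1)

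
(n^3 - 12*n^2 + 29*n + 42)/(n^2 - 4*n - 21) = (n^2 - 5*n - 6)/(n + 3)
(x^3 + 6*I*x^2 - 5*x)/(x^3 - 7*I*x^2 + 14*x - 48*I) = x*(x^2 + 6*I*x - 5)/(x^3 - 7*I*x^2 + 14*x - 48*I)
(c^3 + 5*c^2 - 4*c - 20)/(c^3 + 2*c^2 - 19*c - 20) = (c^2 - 4)/(c^2 - 3*c - 4)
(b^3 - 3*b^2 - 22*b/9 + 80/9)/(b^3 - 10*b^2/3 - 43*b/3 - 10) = (3*b^2 - 14*b + 16)/(3*(b^2 - 5*b - 6))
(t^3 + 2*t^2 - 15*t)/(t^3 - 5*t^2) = (t^2 + 2*t - 15)/(t*(t - 5))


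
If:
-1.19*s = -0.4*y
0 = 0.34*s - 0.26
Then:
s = 0.76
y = 2.28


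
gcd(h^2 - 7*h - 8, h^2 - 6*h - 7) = h + 1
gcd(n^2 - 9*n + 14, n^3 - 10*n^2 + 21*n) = n - 7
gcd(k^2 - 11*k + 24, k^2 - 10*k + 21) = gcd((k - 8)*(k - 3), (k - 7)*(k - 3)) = k - 3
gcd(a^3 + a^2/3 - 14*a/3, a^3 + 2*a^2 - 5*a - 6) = a - 2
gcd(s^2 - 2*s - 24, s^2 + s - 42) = s - 6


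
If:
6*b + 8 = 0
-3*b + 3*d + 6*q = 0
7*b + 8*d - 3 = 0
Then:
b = -4/3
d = 37/24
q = -23/16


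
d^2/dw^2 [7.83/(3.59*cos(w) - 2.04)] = (100.913823*sin(w)^2 - 57.343788*cos(w) + 100.913823)/(3.59*cos(w) - 2.04)^3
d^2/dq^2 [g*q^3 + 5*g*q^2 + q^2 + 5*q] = 6*g*q + 10*g + 2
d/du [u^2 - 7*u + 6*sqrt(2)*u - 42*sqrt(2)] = 2*u - 7 + 6*sqrt(2)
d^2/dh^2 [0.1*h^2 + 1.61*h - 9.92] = 0.200000000000000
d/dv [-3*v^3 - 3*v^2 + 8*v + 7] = -9*v^2 - 6*v + 8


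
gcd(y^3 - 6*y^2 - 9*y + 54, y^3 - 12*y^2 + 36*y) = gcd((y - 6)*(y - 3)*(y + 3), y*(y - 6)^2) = y - 6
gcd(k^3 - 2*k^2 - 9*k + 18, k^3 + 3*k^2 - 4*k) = 1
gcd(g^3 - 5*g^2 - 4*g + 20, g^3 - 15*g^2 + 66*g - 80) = g^2 - 7*g + 10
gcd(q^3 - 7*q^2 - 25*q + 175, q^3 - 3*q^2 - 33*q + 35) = q^2 - 2*q - 35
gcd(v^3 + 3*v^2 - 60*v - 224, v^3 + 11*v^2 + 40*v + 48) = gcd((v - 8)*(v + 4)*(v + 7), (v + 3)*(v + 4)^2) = v + 4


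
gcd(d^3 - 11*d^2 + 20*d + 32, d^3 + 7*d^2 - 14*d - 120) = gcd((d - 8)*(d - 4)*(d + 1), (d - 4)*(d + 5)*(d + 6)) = d - 4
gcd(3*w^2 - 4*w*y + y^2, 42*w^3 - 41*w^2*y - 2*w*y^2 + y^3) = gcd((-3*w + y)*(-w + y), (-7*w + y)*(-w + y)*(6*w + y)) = -w + y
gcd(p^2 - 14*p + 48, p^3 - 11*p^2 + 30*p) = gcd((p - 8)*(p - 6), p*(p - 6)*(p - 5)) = p - 6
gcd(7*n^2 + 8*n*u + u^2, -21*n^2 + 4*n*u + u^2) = 7*n + u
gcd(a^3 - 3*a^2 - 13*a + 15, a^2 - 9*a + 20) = a - 5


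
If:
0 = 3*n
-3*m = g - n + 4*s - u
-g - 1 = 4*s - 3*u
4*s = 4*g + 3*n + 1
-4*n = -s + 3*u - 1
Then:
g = -3/16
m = 7/72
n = 0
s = 1/16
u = 17/48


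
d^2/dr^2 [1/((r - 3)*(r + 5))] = 2*((r - 3)^2 + (r - 3)*(r + 5) + (r + 5)^2)/((r - 3)^3*(r + 5)^3)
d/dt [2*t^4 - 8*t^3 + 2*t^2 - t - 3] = 8*t^3 - 24*t^2 + 4*t - 1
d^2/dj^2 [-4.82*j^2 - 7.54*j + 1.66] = -9.64000000000000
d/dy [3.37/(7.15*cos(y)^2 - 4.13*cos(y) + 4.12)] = (48.191*cos(y) - 13.9181)*sin(y)/(7.15*cos(y)^2 - 4.13*cos(y) + 4.12)^2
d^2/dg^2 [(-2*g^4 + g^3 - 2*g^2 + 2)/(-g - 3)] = 2*(6*g^4 + 47*g^3 + 99*g^2 - 27*g + 16)/(g^3 + 9*g^2 + 27*g + 27)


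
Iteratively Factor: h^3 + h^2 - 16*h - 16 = (h + 1)*(h^2 - 16) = (h + 1)*(h + 4)*(h - 4)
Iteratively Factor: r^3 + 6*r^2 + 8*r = (r + 2)*(r^2 + 4*r) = r*(r + 2)*(r + 4)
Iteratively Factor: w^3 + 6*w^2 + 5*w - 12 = (w + 4)*(w^2 + 2*w - 3) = (w + 3)*(w + 4)*(w - 1)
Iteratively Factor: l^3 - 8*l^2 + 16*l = (l)*(l^2 - 8*l + 16) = l*(l - 4)*(l - 4)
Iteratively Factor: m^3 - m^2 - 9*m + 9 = (m - 3)*(m^2 + 2*m - 3) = (m - 3)*(m + 3)*(m - 1)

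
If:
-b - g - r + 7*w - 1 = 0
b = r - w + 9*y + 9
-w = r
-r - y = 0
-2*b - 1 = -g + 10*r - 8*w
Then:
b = 248/5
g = -21/5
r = -29/5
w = 29/5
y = 29/5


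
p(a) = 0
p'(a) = 0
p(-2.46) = 0.00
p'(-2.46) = 0.00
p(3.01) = 0.00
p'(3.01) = 0.00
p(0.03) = 0.00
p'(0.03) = 0.00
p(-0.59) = 0.00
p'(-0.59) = 0.00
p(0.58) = 0.00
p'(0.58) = 0.00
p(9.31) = 0.00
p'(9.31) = 0.00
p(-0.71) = 0.00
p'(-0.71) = 0.00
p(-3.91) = 0.00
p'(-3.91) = 0.00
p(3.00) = 0.00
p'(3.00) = 0.00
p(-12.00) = 0.00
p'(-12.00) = 0.00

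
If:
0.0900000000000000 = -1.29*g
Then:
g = -0.07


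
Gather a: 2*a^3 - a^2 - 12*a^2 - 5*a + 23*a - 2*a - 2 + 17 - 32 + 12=2*a^3 - 13*a^2 + 16*a - 5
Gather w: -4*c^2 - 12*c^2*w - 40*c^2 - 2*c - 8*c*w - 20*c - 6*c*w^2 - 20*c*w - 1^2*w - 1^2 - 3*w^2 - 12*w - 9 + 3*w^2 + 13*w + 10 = -44*c^2 - 6*c*w^2 - 22*c + w*(-12*c^2 - 28*c)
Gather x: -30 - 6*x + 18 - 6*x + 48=36 - 12*x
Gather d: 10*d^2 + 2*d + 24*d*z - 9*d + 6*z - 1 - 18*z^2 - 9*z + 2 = 10*d^2 + d*(24*z - 7) - 18*z^2 - 3*z + 1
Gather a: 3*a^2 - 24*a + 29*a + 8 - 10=3*a^2 + 5*a - 2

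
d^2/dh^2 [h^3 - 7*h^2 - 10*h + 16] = 6*h - 14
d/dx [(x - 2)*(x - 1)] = 2*x - 3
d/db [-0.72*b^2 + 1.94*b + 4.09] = 1.94 - 1.44*b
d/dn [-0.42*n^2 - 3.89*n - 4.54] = -0.84*n - 3.89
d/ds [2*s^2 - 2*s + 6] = 4*s - 2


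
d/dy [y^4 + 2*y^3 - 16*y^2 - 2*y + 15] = 4*y^3 + 6*y^2 - 32*y - 2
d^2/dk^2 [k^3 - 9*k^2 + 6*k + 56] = 6*k - 18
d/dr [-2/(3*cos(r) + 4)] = -6*sin(r)/(3*cos(r) + 4)^2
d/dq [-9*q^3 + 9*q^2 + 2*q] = -27*q^2 + 18*q + 2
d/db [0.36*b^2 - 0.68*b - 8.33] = 0.72*b - 0.68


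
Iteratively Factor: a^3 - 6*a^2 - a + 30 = (a - 5)*(a^2 - a - 6) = (a - 5)*(a - 3)*(a + 2)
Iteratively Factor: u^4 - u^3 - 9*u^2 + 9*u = (u - 1)*(u^3 - 9*u) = u*(u - 1)*(u^2 - 9) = u*(u - 3)*(u - 1)*(u + 3)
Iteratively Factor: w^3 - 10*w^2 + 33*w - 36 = (w - 3)*(w^2 - 7*w + 12) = (w - 4)*(w - 3)*(w - 3)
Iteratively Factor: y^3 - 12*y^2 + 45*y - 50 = (y - 2)*(y^2 - 10*y + 25) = (y - 5)*(y - 2)*(y - 5)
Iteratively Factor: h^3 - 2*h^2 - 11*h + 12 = (h - 1)*(h^2 - h - 12) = (h - 1)*(h + 3)*(h - 4)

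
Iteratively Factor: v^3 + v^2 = (v)*(v^2 + v) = v^2*(v + 1)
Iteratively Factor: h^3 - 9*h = (h + 3)*(h^2 - 3*h) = h*(h + 3)*(h - 3)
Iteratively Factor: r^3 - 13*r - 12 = (r + 1)*(r^2 - r - 12) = (r + 1)*(r + 3)*(r - 4)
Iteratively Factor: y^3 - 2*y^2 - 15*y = (y)*(y^2 - 2*y - 15) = y*(y - 5)*(y + 3)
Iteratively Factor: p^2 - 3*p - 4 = (p - 4)*(p + 1)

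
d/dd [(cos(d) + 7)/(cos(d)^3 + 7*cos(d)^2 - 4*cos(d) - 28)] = sin(2*d)/((cos(d) - 2)^2*(cos(d) + 2)^2)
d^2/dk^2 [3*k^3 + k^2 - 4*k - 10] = 18*k + 2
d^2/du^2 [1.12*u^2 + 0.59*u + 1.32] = 2.24000000000000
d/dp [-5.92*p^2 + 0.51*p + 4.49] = 0.51 - 11.84*p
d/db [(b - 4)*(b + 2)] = 2*b - 2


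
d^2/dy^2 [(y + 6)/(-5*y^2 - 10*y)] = 2*(y*(y + 2)*(3*y + 8) - 4*(y + 1)^2*(y + 6))/(5*y^3*(y + 2)^3)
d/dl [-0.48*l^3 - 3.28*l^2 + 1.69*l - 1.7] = -1.44*l^2 - 6.56*l + 1.69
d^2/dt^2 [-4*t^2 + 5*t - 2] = -8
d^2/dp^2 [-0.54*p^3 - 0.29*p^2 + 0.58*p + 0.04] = -3.24*p - 0.58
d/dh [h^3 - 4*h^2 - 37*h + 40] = 3*h^2 - 8*h - 37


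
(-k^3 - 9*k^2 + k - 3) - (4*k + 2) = -k^3 - 9*k^2 - 3*k - 5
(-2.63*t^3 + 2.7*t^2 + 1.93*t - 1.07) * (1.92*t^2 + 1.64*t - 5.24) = -5.0496*t^5 + 0.870800000000001*t^4 + 21.9148*t^3 - 13.0372*t^2 - 11.868*t + 5.6068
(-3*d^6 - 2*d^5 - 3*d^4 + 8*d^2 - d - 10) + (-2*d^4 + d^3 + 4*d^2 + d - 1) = -3*d^6 - 2*d^5 - 5*d^4 + d^3 + 12*d^2 - 11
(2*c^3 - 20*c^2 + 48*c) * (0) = 0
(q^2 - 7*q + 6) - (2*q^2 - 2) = -q^2 - 7*q + 8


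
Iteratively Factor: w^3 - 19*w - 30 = (w + 2)*(w^2 - 2*w - 15) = (w - 5)*(w + 2)*(w + 3)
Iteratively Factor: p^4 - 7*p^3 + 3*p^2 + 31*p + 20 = (p + 1)*(p^3 - 8*p^2 + 11*p + 20) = (p - 5)*(p + 1)*(p^2 - 3*p - 4) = (p - 5)*(p - 4)*(p + 1)*(p + 1)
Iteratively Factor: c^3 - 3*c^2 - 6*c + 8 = (c - 1)*(c^2 - 2*c - 8) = (c - 1)*(c + 2)*(c - 4)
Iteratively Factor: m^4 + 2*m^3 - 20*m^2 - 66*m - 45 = (m + 1)*(m^3 + m^2 - 21*m - 45) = (m + 1)*(m + 3)*(m^2 - 2*m - 15) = (m + 1)*(m + 3)^2*(m - 5)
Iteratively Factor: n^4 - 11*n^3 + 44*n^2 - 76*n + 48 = (n - 4)*(n^3 - 7*n^2 + 16*n - 12) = (n - 4)*(n - 2)*(n^2 - 5*n + 6) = (n - 4)*(n - 2)^2*(n - 3)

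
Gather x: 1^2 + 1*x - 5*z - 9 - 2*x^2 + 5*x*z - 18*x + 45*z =-2*x^2 + x*(5*z - 17) + 40*z - 8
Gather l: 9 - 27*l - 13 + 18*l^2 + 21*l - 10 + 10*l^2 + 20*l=28*l^2 + 14*l - 14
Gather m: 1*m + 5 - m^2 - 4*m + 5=-m^2 - 3*m + 10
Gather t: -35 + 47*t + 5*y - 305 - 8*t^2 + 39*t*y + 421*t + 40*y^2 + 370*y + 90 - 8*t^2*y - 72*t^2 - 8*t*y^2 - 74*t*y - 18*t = t^2*(-8*y - 80) + t*(-8*y^2 - 35*y + 450) + 40*y^2 + 375*y - 250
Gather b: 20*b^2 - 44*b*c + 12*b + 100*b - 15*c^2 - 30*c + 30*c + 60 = 20*b^2 + b*(112 - 44*c) - 15*c^2 + 60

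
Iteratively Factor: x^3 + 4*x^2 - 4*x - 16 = (x + 2)*(x^2 + 2*x - 8) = (x + 2)*(x + 4)*(x - 2)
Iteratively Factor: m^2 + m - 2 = (m - 1)*(m + 2)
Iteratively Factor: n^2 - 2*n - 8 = (n - 4)*(n + 2)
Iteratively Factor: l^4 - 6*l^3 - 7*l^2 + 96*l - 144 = (l - 4)*(l^3 - 2*l^2 - 15*l + 36) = (l - 4)*(l + 4)*(l^2 - 6*l + 9) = (l - 4)*(l - 3)*(l + 4)*(l - 3)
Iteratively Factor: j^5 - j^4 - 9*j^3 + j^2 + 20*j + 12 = (j - 3)*(j^4 + 2*j^3 - 3*j^2 - 8*j - 4) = (j - 3)*(j + 1)*(j^3 + j^2 - 4*j - 4) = (j - 3)*(j + 1)^2*(j^2 - 4) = (j - 3)*(j + 1)^2*(j + 2)*(j - 2)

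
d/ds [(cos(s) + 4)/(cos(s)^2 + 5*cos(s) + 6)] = (cos(s)^2 + 8*cos(s) + 14)*sin(s)/(cos(s)^2 + 5*cos(s) + 6)^2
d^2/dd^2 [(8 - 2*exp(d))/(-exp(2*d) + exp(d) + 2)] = 2*(exp(4*d) - 15*exp(3*d) + 24*exp(2*d) - 38*exp(d) + 12)*exp(d)/(exp(6*d) - 3*exp(5*d) - 3*exp(4*d) + 11*exp(3*d) + 6*exp(2*d) - 12*exp(d) - 8)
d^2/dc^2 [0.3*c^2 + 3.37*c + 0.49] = 0.600000000000000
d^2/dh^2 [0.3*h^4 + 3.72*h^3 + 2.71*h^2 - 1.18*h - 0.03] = 3.6*h^2 + 22.32*h + 5.42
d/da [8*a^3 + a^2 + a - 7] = 24*a^2 + 2*a + 1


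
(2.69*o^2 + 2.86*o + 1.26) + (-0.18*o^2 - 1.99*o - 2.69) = 2.51*o^2 + 0.87*o - 1.43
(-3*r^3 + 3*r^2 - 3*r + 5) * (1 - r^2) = 3*r^5 - 3*r^4 - 2*r^2 - 3*r + 5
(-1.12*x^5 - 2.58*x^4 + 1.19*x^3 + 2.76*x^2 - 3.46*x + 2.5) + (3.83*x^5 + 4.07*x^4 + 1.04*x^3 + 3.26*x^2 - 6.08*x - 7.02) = 2.71*x^5 + 1.49*x^4 + 2.23*x^3 + 6.02*x^2 - 9.54*x - 4.52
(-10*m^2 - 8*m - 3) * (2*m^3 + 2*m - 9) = -20*m^5 - 16*m^4 - 26*m^3 + 74*m^2 + 66*m + 27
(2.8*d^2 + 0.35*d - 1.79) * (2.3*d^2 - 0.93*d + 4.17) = 6.44*d^4 - 1.799*d^3 + 7.2335*d^2 + 3.1242*d - 7.4643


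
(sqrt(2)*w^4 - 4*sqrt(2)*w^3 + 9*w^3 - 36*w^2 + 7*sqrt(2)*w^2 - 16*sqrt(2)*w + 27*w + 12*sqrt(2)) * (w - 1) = sqrt(2)*w^5 - 5*sqrt(2)*w^4 + 9*w^4 - 45*w^3 + 11*sqrt(2)*w^3 - 23*sqrt(2)*w^2 + 63*w^2 - 27*w + 28*sqrt(2)*w - 12*sqrt(2)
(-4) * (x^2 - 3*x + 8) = -4*x^2 + 12*x - 32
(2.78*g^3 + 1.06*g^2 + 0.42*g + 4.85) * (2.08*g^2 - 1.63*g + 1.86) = 5.7824*g^5 - 2.3266*g^4 + 4.3166*g^3 + 11.375*g^2 - 7.1243*g + 9.021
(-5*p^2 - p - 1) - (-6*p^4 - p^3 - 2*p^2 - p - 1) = 6*p^4 + p^3 - 3*p^2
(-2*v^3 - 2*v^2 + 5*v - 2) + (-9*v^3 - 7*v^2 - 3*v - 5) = -11*v^3 - 9*v^2 + 2*v - 7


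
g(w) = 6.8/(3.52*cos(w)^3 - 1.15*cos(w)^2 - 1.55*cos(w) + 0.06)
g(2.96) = -2.36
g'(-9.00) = -5.67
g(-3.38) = -2.47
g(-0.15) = 8.44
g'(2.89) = 2.43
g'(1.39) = -195.77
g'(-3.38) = 2.26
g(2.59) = -4.18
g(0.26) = 10.23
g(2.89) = -2.50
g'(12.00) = -6303.79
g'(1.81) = -27.30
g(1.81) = 21.53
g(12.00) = 140.82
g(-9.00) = -3.17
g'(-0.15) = -10.17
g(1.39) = -28.88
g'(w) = 6.8*(10.56*sin(w)*cos(w)^2 - 2.3*sin(w)*cos(w) - 1.55*sin(w))/(3.52*cos(w)^3 - 1.15*cos(w)^2 - 1.55*cos(w) + 0.06)^2 = (71.808*cos(w)^2 - 15.64*cos(w) - 10.54)*sin(w)/(3.52*cos(w)^3 - 1.15*cos(w)^2 - 1.55*cos(w) + 0.06)^2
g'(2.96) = 1.62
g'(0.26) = 24.07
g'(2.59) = 10.84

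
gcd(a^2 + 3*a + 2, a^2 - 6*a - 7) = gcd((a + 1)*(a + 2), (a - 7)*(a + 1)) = a + 1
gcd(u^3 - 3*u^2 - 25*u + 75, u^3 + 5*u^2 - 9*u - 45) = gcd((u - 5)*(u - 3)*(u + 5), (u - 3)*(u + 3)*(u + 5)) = u^2 + 2*u - 15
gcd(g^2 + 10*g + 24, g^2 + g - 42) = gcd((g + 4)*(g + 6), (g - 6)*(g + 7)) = 1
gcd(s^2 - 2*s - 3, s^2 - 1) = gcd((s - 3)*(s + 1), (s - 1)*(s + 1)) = s + 1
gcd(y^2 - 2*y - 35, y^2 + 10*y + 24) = 1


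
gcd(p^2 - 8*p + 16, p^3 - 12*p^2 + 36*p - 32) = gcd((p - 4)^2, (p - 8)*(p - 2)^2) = 1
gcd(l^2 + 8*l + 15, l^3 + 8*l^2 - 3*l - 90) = l + 5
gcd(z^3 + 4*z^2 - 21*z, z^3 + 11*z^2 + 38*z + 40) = 1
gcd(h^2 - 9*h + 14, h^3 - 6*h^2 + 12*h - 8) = h - 2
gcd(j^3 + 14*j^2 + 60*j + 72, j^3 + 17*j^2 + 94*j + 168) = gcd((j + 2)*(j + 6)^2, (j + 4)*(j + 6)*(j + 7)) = j + 6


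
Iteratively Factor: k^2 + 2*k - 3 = (k - 1)*(k + 3)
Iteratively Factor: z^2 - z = (z)*(z - 1)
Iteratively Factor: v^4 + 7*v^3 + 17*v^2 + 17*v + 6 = (v + 1)*(v^3 + 6*v^2 + 11*v + 6) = (v + 1)^2*(v^2 + 5*v + 6) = (v + 1)^2*(v + 2)*(v + 3)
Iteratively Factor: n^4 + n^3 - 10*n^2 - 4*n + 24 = (n - 2)*(n^3 + 3*n^2 - 4*n - 12) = (n - 2)*(n + 3)*(n^2 - 4) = (n - 2)^2*(n + 3)*(n + 2)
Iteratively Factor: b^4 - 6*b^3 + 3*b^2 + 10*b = (b + 1)*(b^3 - 7*b^2 + 10*b) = (b - 2)*(b + 1)*(b^2 - 5*b) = (b - 5)*(b - 2)*(b + 1)*(b)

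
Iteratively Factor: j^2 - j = (j)*(j - 1)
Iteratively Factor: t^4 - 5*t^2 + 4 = (t + 2)*(t^3 - 2*t^2 - t + 2) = (t - 2)*(t + 2)*(t^2 - 1) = (t - 2)*(t - 1)*(t + 2)*(t + 1)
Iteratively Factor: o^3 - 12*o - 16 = (o - 4)*(o^2 + 4*o + 4) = (o - 4)*(o + 2)*(o + 2)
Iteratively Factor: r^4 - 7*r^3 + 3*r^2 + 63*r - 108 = (r - 3)*(r^3 - 4*r^2 - 9*r + 36) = (r - 3)^2*(r^2 - r - 12) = (r - 4)*(r - 3)^2*(r + 3)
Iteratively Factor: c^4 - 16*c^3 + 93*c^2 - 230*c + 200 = (c - 4)*(c^3 - 12*c^2 + 45*c - 50) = (c - 4)*(c - 2)*(c^2 - 10*c + 25) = (c - 5)*(c - 4)*(c - 2)*(c - 5)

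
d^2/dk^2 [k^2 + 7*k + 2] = 2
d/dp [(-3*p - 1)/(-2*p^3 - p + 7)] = (6*p^3 + 3*p - (3*p + 1)*(6*p^2 + 1) - 21)/(2*p^3 + p - 7)^2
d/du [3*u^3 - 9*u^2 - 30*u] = 9*u^2 - 18*u - 30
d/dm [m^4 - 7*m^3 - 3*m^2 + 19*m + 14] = 4*m^3 - 21*m^2 - 6*m + 19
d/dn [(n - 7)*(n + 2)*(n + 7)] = 3*n^2 + 4*n - 49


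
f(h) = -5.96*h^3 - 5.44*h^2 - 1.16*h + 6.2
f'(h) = -17.88*h^2 - 10.88*h - 1.16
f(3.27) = -264.16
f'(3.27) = -227.93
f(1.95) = -60.94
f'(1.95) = -90.36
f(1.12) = -10.30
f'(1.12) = -35.77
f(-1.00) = 7.88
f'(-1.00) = -8.16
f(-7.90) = 2614.37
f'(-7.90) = -1031.10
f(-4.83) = 556.46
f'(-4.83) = -365.73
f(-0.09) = 6.26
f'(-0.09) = -0.33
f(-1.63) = 19.45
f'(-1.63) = -30.93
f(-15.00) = 18914.60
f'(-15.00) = -3860.96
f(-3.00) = 121.64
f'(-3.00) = -129.44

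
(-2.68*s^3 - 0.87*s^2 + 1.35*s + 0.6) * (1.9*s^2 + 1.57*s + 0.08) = -5.092*s^5 - 5.8606*s^4 + 0.9847*s^3 + 3.1899*s^2 + 1.05*s + 0.048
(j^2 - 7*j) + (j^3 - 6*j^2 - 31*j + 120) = j^3 - 5*j^2 - 38*j + 120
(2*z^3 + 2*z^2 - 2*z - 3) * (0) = 0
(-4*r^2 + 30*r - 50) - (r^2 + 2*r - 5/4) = -5*r^2 + 28*r - 195/4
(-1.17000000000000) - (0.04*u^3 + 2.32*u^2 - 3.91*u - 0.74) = -0.04*u^3 - 2.32*u^2 + 3.91*u - 0.43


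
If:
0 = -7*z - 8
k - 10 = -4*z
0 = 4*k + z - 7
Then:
No Solution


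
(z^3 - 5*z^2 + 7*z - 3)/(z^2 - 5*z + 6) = (z^2 - 2*z + 1)/(z - 2)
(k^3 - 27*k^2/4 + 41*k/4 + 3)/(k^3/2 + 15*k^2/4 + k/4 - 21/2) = (4*k^3 - 27*k^2 + 41*k + 12)/(2*k^3 + 15*k^2 + k - 42)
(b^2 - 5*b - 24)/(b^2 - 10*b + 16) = (b + 3)/(b - 2)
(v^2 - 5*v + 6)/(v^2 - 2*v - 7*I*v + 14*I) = (v - 3)/(v - 7*I)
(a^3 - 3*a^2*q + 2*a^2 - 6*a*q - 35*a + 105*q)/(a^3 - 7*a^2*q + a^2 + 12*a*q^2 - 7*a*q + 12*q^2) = (-a^2 - 2*a + 35)/(-a^2 + 4*a*q - a + 4*q)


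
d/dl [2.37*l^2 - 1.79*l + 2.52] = 4.74*l - 1.79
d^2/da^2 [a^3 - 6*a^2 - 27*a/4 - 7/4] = 6*a - 12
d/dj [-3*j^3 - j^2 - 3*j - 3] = -9*j^2 - 2*j - 3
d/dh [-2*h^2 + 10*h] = 10 - 4*h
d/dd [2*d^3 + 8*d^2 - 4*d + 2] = 6*d^2 + 16*d - 4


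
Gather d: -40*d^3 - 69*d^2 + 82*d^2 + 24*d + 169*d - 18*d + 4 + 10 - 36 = -40*d^3 + 13*d^2 + 175*d - 22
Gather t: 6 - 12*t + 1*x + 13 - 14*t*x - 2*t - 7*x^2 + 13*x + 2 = t*(-14*x - 14) - 7*x^2 + 14*x + 21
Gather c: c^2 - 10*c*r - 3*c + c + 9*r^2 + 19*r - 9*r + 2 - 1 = c^2 + c*(-10*r - 2) + 9*r^2 + 10*r + 1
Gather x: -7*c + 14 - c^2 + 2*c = -c^2 - 5*c + 14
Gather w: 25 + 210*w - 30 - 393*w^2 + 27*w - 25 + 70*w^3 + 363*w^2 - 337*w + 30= 70*w^3 - 30*w^2 - 100*w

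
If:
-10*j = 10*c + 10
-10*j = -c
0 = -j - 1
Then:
No Solution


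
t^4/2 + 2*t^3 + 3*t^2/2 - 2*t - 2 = (t/2 + 1)*(t - 1)*(t + 1)*(t + 2)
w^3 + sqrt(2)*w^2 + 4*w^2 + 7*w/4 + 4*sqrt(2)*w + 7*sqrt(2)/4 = (w + 1/2)*(w + 7/2)*(w + sqrt(2))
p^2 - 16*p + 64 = (p - 8)^2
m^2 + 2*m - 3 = (m - 1)*(m + 3)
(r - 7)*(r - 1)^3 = r^4 - 10*r^3 + 24*r^2 - 22*r + 7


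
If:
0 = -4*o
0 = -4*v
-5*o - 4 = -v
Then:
No Solution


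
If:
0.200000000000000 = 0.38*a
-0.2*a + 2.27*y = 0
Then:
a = 0.53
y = 0.05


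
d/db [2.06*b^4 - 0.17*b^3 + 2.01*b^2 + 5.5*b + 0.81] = 8.24*b^3 - 0.51*b^2 + 4.02*b + 5.5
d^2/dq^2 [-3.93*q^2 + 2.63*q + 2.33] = -7.86000000000000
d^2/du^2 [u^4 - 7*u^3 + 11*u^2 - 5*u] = 12*u^2 - 42*u + 22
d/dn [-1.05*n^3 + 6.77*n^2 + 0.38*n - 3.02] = -3.15*n^2 + 13.54*n + 0.38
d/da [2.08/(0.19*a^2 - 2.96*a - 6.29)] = (6.1568 - 0.7904*a)/(-0.19*a^2 + 2.96*a + 6.29)^2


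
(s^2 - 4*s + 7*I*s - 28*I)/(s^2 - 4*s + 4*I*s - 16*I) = (s + 7*I)/(s + 4*I)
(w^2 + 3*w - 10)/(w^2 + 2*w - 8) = (w + 5)/(w + 4)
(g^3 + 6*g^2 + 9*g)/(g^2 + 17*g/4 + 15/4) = 4*g*(g + 3)/(4*g + 5)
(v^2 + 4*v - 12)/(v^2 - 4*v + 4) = (v + 6)/(v - 2)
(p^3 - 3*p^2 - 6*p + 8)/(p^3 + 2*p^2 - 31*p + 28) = (p + 2)/(p + 7)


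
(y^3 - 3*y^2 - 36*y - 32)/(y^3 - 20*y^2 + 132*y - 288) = (y^2 + 5*y + 4)/(y^2 - 12*y + 36)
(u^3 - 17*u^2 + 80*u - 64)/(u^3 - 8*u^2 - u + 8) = (u - 8)/(u + 1)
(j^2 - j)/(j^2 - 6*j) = (j - 1)/(j - 6)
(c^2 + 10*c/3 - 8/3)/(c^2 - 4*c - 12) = (-3*c^2 - 10*c + 8)/(3*(-c^2 + 4*c + 12))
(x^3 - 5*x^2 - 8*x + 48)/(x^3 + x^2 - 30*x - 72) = (x^2 - 8*x + 16)/(x^2 - 2*x - 24)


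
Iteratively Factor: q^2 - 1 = (q - 1)*(q + 1)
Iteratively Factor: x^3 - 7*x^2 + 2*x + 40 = (x - 5)*(x^2 - 2*x - 8) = (x - 5)*(x + 2)*(x - 4)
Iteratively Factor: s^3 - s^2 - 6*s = (s + 2)*(s^2 - 3*s) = (s - 3)*(s + 2)*(s)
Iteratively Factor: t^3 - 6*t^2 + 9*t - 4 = (t - 1)*(t^2 - 5*t + 4) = (t - 4)*(t - 1)*(t - 1)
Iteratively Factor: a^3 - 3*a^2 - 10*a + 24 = (a - 2)*(a^2 - a - 12) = (a - 2)*(a + 3)*(a - 4)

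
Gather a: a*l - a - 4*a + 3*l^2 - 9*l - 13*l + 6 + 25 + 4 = a*(l - 5) + 3*l^2 - 22*l + 35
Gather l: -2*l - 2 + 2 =-2*l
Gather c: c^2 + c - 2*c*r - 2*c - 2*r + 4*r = c^2 + c*(-2*r - 1) + 2*r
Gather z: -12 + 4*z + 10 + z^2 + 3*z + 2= z^2 + 7*z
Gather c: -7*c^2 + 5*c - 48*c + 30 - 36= -7*c^2 - 43*c - 6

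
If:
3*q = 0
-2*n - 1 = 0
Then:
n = -1/2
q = 0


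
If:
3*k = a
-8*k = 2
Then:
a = -3/4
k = -1/4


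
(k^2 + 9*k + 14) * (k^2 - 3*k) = k^4 + 6*k^3 - 13*k^2 - 42*k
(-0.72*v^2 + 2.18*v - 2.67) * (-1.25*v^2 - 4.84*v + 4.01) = 0.9*v^4 + 0.7598*v^3 - 10.1009*v^2 + 21.6646*v - 10.7067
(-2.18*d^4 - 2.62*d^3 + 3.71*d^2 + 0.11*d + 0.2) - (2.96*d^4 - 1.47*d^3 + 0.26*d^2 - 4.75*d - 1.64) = -5.14*d^4 - 1.15*d^3 + 3.45*d^2 + 4.86*d + 1.84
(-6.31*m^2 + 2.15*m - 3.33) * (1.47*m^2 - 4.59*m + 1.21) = -9.2757*m^4 + 32.1234*m^3 - 22.3987*m^2 + 17.8862*m - 4.0293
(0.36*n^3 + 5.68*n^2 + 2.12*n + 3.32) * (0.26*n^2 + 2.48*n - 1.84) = 0.0936*n^5 + 2.3696*n^4 + 13.9752*n^3 - 4.3304*n^2 + 4.3328*n - 6.1088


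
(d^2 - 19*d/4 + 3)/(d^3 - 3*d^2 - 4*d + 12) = (d^2 - 19*d/4 + 3)/(d^3 - 3*d^2 - 4*d + 12)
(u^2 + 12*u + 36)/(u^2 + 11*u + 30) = (u + 6)/(u + 5)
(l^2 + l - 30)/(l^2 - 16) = (l^2 + l - 30)/(l^2 - 16)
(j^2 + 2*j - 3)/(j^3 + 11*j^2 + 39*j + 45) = (j - 1)/(j^2 + 8*j + 15)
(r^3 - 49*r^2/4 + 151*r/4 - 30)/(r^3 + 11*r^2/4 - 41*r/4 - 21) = (4*r^2 - 37*r + 40)/(4*r^2 + 23*r + 28)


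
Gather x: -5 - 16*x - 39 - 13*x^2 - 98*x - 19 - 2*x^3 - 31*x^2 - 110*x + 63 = -2*x^3 - 44*x^2 - 224*x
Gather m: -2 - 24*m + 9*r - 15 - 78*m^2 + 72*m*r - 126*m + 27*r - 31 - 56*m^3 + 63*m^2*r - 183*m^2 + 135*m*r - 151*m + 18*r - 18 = -56*m^3 + m^2*(63*r - 261) + m*(207*r - 301) + 54*r - 66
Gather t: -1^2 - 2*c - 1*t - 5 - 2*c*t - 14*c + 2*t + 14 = -16*c + t*(1 - 2*c) + 8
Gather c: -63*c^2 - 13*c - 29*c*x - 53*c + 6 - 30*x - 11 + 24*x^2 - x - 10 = -63*c^2 + c*(-29*x - 66) + 24*x^2 - 31*x - 15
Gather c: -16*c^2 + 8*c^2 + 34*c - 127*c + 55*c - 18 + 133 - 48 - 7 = -8*c^2 - 38*c + 60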